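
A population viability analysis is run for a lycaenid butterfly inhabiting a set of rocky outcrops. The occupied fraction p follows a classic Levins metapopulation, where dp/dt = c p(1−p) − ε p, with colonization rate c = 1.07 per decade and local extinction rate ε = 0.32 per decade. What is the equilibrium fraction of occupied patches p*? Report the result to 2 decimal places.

0.70

At equilibrium, colonization balances extinction: c·p*·(1−p*) = ε·p*.
So p* = 1 − ε/c = 1 − 0.32/1.07 = 1 − 0.2991 = 0.7009.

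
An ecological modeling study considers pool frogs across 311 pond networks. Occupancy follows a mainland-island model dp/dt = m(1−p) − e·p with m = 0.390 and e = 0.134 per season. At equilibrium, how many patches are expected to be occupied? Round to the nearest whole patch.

p* = m/(m+e) = 0.390/0.5240 = 0.7443.
Expected occupied patches = N × p* = 311 × 0.7443 = 231.47 ≈ 231.

231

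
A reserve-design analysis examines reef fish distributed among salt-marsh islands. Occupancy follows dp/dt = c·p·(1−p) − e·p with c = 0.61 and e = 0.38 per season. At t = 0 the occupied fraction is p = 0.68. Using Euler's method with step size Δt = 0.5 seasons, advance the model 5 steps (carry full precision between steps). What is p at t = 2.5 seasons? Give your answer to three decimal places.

Update rule: p ← p + [c·p·(1−p) − e·p]·Δt with Δt = 0.5.
t = 0.5: p = 0.68000 + (-0.06283) = 0.61717
t = 1: p = 0.61717 + (-0.04520) = 0.57197
t = 1.5: p = 0.57197 + (-0.03400) = 0.53797
t = 2: p = 0.53797 + (-0.02640) = 0.51156
t = 2.5: p = 0.51156 + (-0.02099) = 0.49057

0.491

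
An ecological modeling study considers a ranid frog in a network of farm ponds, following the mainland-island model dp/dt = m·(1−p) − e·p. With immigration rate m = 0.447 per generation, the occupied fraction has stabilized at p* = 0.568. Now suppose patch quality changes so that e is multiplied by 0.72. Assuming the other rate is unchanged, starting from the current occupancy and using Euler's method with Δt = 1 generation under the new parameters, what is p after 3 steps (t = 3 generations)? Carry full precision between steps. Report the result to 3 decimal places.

0.644

Balance m(1−p*) = e·p* gives e = m(1−p*)/p* = 0.447×0.43200/0.56800 = 0.33997.
Starting from p₀ = 0.56800; update p ← p + (dp/dt)·Δt with the new parameters.
  1  |  dp/dt·Δt = +0.054069  |  p_1 = 0.622069
  2  |  dp/dt·Δt = +0.016665  |  p_2 = 0.638734
  3  |  dp/dt·Δt = +0.005137  |  p_3 = 0.643871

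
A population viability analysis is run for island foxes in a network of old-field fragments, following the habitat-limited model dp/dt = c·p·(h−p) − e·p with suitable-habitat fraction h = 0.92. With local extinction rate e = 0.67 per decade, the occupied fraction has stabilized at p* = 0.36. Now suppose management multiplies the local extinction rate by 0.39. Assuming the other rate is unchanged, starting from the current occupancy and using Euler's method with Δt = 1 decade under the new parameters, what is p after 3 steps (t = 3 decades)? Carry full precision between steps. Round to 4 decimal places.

0.6823

Balance c(h−p*) = e gives c = e/(0.92 − 0.36000) = 0.67/0.56000 = 1.19643.
Starting from p₀ = 0.36000; update p ← p + (dp/dt)·Δt with the new parameters.
t = 1: p = 0.36000 + (+0.14713) = 0.50713
t = 2: p = 0.50713 + (+0.11799) = 0.62512
t = 3: p = 0.62512 + (+0.05720) = 0.68232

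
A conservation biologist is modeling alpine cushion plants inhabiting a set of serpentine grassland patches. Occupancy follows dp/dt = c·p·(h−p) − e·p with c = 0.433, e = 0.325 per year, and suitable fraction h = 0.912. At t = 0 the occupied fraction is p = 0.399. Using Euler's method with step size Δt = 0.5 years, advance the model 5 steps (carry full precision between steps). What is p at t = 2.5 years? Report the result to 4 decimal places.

0.3192

Update rule: p ← p + [c·p·(h−p) − e·p]·Δt with Δt = 0.5.
step 1: Δp = -0.02052, p = 0.37848
step 2: Δp = -0.01779, p = 0.36069
step 3: Δp = -0.01556, p = 0.34513
step 4: Δp = -0.01373, p = 0.33140
step 5: Δp = -0.01220, p = 0.31921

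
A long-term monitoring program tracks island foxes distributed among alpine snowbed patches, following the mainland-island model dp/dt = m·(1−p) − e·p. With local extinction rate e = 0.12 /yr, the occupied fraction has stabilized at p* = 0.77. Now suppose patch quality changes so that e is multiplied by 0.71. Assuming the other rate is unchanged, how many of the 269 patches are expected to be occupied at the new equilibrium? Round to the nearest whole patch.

Balance m(1−p*) = e·p* gives m = e·p*/(1−p*) = 0.12×0.77000/0.23000 = 0.40174.
New p* = m/(m+e) = 0.40174/(0.40174+0.08520) = 0.82503.
Expected occupied = 269 × 0.82503 = 221.93 ≈ 222.

222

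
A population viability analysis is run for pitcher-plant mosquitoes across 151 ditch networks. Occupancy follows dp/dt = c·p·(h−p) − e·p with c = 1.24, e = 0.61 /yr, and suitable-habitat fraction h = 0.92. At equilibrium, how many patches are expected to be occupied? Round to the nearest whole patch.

p* = h − e/c = 0.92 − 0.4919 = 0.4281.
Expected occupied patches = N × p* = 151 × 0.4281 = 64.64 ≈ 65.

65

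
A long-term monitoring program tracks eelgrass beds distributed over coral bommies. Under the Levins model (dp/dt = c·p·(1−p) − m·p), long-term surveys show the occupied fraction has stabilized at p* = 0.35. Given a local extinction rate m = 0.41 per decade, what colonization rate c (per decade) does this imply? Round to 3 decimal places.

At equilibrium c(1−p*) = m, so c = m/(1−p*).
c = 0.41/(1 − 0.35) = 0.41/0.6500 = 0.6308.

0.631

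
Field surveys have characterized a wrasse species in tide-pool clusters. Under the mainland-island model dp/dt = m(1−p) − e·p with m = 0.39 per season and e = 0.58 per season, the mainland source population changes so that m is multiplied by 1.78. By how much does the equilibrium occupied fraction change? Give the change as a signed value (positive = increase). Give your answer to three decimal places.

0.143

Before: p* = 0.39/(0.39+0.58) = 0.4021.
After: m = 0.6942, e = 0.58; p* = 0.6942/1.2742 = 0.5448.
Δp* = 0.5448 − 0.4021 = +0.1428.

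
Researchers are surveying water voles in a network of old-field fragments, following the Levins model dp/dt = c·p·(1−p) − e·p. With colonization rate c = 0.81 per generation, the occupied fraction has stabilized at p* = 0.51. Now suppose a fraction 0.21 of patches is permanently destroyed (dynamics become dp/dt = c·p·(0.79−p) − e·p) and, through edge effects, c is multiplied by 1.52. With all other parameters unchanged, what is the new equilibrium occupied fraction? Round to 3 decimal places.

0.468

Balance c(1−p*) = e gives e = 0.81×(1 − 0.51000) = 0.39690.
New p* = 0.79 − e/c = 0.79 − 0.39690/1.23120 = 0.46763.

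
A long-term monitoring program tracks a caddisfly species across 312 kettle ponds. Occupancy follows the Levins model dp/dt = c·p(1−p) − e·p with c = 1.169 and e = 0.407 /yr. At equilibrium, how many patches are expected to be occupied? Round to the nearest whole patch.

203

p* = 1 − e/c = 1 − 0.407/1.169 = 0.6518.
Expected occupied patches = N × p* = 312 × 0.6518 = 203.37 ≈ 203.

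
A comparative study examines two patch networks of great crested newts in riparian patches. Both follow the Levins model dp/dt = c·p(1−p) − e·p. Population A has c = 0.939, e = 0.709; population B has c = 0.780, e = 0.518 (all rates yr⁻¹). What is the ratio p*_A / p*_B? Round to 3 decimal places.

0.729

A: p*_A = 1 − 0.709/0.939 = 0.2449.
B: p*_B = 1 − 0.518/0.780 = 0.3359.
p*_A / p*_B = 0.2449/0.3359 = 0.7292.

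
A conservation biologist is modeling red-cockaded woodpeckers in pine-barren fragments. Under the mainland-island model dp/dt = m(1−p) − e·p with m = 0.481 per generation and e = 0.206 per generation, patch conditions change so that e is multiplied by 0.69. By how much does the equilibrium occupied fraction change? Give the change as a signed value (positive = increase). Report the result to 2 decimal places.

Before: p* = 0.481/(0.481+0.206) = 0.7001.
After: m = 0.481, e = 0.14214; p* = 0.481/0.6231 = 0.7719.
Δp* = 0.7719 − 0.7001 = +0.0718.

0.07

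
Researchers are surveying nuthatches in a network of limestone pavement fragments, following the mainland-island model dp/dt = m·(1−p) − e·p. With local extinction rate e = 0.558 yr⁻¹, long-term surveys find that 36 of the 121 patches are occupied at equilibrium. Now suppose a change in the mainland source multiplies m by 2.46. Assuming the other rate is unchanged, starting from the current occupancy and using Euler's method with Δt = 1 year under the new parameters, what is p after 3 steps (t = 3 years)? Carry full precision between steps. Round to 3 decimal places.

0.511

Observed p* = 36/121 = 0.29752.
Balance m(1−p*) = e·p* gives m = e·p*/(1−p*) = 0.558×0.29752/0.70248 = 0.23633.
Starting from p₀ = 0.29752; update p ← p + (dp/dt)·Δt with the new parameters.
  1  |  dp/dt·Δt = +0.242384  |  p_1 = 0.539905
  2  |  dp/dt·Δt = -0.033781  |  p_2 = 0.506124
  3  |  dp/dt·Δt = +0.004708  |  p_3 = 0.510832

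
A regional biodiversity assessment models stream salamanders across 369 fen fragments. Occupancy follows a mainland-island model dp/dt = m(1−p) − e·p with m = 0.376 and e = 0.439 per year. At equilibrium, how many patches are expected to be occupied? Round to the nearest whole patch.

p* = m/(m+e) = 0.376/0.8150 = 0.4613.
Expected occupied patches = N × p* = 369 × 0.4613 = 170.24 ≈ 170.

170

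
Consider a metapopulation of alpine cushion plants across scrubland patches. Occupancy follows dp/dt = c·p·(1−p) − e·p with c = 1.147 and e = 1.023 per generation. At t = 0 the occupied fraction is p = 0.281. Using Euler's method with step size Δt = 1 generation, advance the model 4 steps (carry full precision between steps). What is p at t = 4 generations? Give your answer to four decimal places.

0.1620

Update rule: p ← p + [c·p·(1−p) − e·p]·Δt with Δt = 1.
step 1: Δp = -0.05572, p = 0.22528
step 2: Δp = -0.03028, p = 0.19500
step 3: Δp = -0.01943, p = 0.17557
step 4: Δp = -0.01358, p = 0.16198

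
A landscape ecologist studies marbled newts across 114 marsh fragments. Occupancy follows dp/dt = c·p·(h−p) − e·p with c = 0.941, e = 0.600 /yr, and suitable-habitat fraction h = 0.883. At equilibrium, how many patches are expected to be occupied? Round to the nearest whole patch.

p* = h − e/c = 0.883 − 0.6376 = 0.2454.
Expected occupied patches = N × p* = 114 × 0.2454 = 27.97 ≈ 28.

28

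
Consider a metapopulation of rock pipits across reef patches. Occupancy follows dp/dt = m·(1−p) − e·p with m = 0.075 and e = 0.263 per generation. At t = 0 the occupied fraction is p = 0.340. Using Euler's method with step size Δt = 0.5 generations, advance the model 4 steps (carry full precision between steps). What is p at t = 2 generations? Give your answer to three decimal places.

0.278

Update rule: p ← p + [m·(1−p) − e·p]·Δt with Δt = 0.5.
t = 0.5: p = 0.34000 + (-0.01996) = 0.32004
t = 1: p = 0.32004 + (-0.01659) = 0.30345
t = 1.5: p = 0.30345 + (-0.01378) = 0.28967
t = 2: p = 0.28967 + (-0.01145) = 0.27822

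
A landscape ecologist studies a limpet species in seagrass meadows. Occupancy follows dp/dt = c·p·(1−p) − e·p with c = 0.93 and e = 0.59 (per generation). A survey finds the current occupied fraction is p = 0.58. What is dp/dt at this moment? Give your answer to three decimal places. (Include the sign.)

-0.116

Colonization term: c·p·(1−p) = 0.93×0.58×0.4200 = 0.22655.
Extinction term: e·p = 0.34220.
dp/dt = 0.22655 − 0.34220 = -0.11565.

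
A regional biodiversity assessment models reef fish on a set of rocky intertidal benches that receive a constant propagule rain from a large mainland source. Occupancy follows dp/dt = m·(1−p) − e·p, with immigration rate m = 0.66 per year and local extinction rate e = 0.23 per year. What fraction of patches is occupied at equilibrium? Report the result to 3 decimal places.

At equilibrium the propagule rain into empty patches balances local extinction: m(1−p*) = e·p*.
p* = m/(m+e) = 0.66/(0.66+0.23) = 0.66/0.8900 = 0.7416.

0.742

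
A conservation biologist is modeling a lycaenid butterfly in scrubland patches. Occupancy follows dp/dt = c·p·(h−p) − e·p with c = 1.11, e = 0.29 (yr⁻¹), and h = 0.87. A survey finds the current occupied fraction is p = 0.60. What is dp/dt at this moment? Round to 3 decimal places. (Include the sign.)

0.006

Colonization term: c·p·(h−p) = 1.11×0.60×0.2700 = 0.17982.
Extinction term: e·p = 0.17400.
dp/dt = 0.17982 − 0.17400 = 0.00582.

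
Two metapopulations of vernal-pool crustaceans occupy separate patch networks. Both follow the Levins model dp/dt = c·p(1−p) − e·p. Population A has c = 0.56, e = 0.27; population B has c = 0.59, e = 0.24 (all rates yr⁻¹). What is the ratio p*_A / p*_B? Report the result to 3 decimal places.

A: p*_A = 1 − 0.27/0.56 = 0.5179.
B: p*_B = 1 − 0.24/0.59 = 0.5932.
p*_A / p*_B = 0.5179/0.5932 = 0.8730.

0.873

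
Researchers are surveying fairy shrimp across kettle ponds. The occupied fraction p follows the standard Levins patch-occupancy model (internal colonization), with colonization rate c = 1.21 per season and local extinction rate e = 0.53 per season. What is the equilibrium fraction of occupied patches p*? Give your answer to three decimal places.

Setting dp/dt = 0 and dividing through by p* gives c·(1−p*) = e.
So p* = 1 − e/c = 1 − 0.53/1.21 = 1 − 0.4380 = 0.5620.

0.562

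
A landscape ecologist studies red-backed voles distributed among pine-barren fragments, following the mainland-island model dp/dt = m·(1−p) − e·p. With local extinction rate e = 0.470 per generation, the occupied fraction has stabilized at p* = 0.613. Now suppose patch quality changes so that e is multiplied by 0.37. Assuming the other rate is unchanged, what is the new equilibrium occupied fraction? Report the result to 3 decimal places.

0.811

Balance m(1−p*) = e·p* gives m = e·p*/(1−p*) = 0.470×0.61300/0.38700 = 0.74447.
New p* = m/(m+e) = 0.74447/(0.74447+0.17390) = 0.81064.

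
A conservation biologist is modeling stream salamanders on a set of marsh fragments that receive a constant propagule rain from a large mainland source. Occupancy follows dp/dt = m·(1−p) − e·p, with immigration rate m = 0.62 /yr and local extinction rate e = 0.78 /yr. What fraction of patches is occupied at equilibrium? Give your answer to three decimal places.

0.443

Setting dp/dt = 0: m − m·p* = e·p*, so m = (m+e)·p*.
p* = m/(m+e) = 0.62/(0.62+0.78) = 0.62/1.4000 = 0.4429.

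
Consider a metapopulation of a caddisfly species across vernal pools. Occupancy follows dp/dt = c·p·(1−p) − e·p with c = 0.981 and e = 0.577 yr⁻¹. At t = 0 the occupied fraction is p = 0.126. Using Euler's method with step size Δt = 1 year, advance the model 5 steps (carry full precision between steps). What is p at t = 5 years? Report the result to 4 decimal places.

Update rule: p ← p + [c·p·(1−p) − e·p]·Δt with Δt = 1.
step 1: Δp = +0.03533, p = 0.16133
step 2: Δp = +0.03964, p = 0.20097
step 3: Δp = +0.04157, p = 0.24254
step 4: Δp = +0.04028, p = 0.28282
step 5: Δp = +0.03579, p = 0.31861

0.3186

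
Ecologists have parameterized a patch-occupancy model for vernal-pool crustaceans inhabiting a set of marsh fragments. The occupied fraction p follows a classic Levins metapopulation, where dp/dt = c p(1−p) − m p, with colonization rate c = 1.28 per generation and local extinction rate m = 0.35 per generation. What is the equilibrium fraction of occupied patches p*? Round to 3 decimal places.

At equilibrium, colonization balances extinction: c·p*·(1−p*) = m·p*.
So p* = 1 − m/c = 1 − 0.35/1.28 = 1 − 0.2734 = 0.7266.

0.727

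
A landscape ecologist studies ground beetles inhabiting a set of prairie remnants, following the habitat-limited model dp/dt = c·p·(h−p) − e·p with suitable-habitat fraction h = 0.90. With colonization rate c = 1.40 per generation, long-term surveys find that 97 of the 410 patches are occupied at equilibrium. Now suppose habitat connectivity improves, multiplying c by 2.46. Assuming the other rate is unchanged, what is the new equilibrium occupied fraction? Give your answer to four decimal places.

0.6303

Observed p* = 97/410 = 0.23659.
Balance c(h−p*) = e gives e = 1.40×(0.9 − 0.23659) = 0.92877.
New p* = 0.9 − e/c = 0.9 − 0.92877/3.44400 = 0.63032.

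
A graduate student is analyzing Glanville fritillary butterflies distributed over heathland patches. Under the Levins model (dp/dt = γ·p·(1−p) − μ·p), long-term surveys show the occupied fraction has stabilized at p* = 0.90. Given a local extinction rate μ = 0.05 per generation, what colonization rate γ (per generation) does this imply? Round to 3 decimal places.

At equilibrium γ(1−p*) = μ, so γ = μ/(1−p*).
γ = 0.05/(1 − 0.90) = 0.05/0.1000 = 0.5000.

0.500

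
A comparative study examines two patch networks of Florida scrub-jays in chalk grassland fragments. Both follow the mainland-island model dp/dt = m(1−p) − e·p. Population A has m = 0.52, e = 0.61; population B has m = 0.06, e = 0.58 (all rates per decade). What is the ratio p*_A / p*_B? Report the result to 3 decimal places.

4.909

A: p*_A = m/(m+e) = 0.52/1.1300 = 0.4602.
B: p*_B = 0.06/0.6400 = 0.0938.
p*_A / p*_B = 0.4602/0.0938 = 4.9086.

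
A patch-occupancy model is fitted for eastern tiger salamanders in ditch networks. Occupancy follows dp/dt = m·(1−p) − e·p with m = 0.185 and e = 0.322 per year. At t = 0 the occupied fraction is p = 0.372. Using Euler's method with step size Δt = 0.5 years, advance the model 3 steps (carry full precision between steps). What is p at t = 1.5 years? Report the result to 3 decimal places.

Update rule: p ← p + [m·(1−p) − e·p]·Δt with Δt = 0.5.
  1  |  dp/dt·Δt = -0.001802  |  p_1 = 0.370198
  2  |  dp/dt·Δt = -0.001345  |  p_2 = 0.368853
  3  |  dp/dt·Δt = -0.001004  |  p_3 = 0.367849

0.368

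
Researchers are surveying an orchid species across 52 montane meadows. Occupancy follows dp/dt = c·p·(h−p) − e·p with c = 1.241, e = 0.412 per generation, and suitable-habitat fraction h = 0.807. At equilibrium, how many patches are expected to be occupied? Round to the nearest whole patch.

p* = h − e/c = 0.807 − 0.3320 = 0.4750.
Expected occupied patches = N × p* = 52 × 0.4750 = 24.70 ≈ 25.

25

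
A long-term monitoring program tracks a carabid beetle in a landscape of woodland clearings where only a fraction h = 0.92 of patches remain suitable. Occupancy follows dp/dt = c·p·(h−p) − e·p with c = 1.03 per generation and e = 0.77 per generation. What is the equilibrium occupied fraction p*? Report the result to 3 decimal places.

0.172

Setting dp/dt = 0 and dividing by p* gives c·(h−p*) = e.
So p* = h − e/c = 0.92 − 0.77/1.03 = 0.92 − 0.7476 = 0.1724.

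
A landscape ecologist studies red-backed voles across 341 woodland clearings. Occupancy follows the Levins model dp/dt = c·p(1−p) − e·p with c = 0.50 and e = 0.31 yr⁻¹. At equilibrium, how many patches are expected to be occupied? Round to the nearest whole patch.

p* = 1 − e/c = 1 − 0.31/0.50 = 0.3800.
Expected occupied patches = N × p* = 341 × 0.3800 = 129.58 ≈ 130.

130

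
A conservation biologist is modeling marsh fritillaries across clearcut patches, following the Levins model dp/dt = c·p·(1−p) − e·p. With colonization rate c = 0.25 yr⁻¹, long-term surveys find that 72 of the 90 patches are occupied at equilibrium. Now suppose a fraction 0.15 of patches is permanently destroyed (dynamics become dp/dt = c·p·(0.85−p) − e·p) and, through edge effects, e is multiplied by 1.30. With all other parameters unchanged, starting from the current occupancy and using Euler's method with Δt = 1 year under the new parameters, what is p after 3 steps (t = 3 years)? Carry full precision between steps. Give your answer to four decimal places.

0.7014

Observed p* = 72/90 = 0.80000.
Balance c(1−p*) = e gives e = 0.25×(1 − 0.80000) = 0.05000.
Starting from p₀ = 0.80000; update p ← p + (dp/dt)·Δt with the new parameters.
step 1: Δp = -0.04200, p = 0.75800
step 2: Δp = -0.03184, p = 0.72616
step 3: Δp = -0.02472, p = 0.70144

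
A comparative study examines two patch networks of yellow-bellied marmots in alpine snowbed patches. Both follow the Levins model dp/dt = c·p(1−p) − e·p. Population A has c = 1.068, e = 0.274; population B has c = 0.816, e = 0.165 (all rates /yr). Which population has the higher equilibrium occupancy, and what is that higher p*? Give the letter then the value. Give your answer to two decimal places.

B, 0.80

A: p*_A = 1 − 0.274/1.068 = 0.7434.
B: p*_B = 1 − 0.165/0.816 = 0.7978.
B is higher at 0.7978.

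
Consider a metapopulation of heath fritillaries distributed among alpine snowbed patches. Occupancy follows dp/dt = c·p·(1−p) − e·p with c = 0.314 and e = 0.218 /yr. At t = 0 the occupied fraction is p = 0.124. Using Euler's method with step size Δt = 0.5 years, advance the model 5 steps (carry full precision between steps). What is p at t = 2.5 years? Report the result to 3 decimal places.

Update rule: p ← p + [c·p·(1−p) − e·p]·Δt with Δt = 0.5.
p: 0.12400 → 0.12754  (Δp = +0.00354)
p: 0.12754 → 0.13111  (Δp = +0.00357)
p: 0.13111 → 0.13470  (Δp = +0.00359)
p: 0.13470 → 0.13832  (Δp = +0.00362)
p: 0.13832 → 0.14195  (Δp = +0.00364)

0.142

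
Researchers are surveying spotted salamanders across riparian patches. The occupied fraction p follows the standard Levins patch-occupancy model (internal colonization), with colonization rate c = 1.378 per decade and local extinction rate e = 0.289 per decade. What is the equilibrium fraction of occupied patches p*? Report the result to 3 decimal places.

0.790

At equilibrium, colonization balances extinction: c·p*·(1−p*) = e·p*.
So p* = 1 − e/c = 1 − 0.289/1.378 = 1 − 0.2097 = 0.7903.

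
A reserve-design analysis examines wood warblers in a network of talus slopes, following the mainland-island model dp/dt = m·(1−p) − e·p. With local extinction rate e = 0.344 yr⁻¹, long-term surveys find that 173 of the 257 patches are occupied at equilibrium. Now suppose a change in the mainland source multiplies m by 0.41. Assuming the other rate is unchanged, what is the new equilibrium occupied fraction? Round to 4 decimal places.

0.4578

Observed p* = 173/257 = 0.67315.
Balance m(1−p*) = e·p* gives m = e·p*/(1−p*) = 0.344×0.67315/0.32685 = 0.70847.
New p* = m/(m+e) = 0.29047/(0.29047+0.34400) = 0.45782.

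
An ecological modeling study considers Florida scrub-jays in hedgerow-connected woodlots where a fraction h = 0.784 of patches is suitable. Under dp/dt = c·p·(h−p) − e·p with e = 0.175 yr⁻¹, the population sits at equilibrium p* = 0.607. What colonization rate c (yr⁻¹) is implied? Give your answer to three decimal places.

0.989

At equilibrium c(h−p*) = e, so c = e/(h−p*).
c = 0.175/(0.784 − 0.607) = 0.175/0.1770 = 0.9887.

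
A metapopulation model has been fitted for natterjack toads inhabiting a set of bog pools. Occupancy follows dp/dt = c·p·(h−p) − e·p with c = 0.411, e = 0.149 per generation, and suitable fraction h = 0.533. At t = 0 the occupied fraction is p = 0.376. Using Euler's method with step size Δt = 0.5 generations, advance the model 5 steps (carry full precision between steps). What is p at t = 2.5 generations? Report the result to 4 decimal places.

0.3123

Update rule: p ← p + [c·p·(h−p) − e·p]·Δt with Δt = 0.5.
t = 0.5: p = 0.37600 + (-0.01588) = 0.36012
t = 1: p = 0.36012 + (-0.01403) = 0.34608
t = 1.5: p = 0.34608 + (-0.01249) = 0.33359
t = 2: p = 0.33359 + (-0.01118) = 0.32241
t = 2.5: p = 0.32241 + (-0.01007) = 0.31234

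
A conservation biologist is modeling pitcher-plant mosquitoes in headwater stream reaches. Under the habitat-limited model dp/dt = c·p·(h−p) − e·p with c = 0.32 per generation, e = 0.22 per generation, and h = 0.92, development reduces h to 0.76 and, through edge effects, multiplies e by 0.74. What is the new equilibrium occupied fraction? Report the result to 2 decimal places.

0.25

Before: p* = h − e/c = 0.92 − 0.22/0.32 = 0.92 − 0.6875 = 0.2325.
After: c = 0.32, e = 0.1628, h = 0.76; p* = 0.76 − 0.1628/0.32 = 0.2512.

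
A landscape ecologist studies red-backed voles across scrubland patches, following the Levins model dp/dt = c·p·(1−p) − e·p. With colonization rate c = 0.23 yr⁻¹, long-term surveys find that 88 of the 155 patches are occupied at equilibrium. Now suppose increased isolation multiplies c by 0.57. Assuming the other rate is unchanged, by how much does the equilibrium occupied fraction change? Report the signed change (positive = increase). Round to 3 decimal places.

Observed p* = 88/155 = 0.56774.
Balance c(1−p*) = e gives e = 0.23×(1 − 0.56774) = 0.09942.
New p* = 1 − e/c = 1 − 0.09942/0.13110 = 0.24165.
Δp* = 0.24165 − 0.56774 = -0.32609.

-0.326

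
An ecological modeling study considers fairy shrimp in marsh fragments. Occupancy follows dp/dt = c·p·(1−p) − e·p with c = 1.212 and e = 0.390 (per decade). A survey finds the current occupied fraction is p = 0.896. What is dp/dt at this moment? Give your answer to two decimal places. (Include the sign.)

Colonization term: c·p·(1−p) = 1.212×0.896×0.1040 = 0.11294.
Extinction term: e·p = 0.34944.
dp/dt = 0.11294 − 0.34944 = -0.23650.

-0.24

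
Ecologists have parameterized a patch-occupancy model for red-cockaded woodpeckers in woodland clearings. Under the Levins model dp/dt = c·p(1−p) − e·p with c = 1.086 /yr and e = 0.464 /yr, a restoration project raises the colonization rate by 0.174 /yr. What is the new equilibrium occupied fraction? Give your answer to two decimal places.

0.63

Before: p* = 1 − 0.464/1.086 = 0.5727.
After the change, c = 1.26, e = 0.464, so p* = 1 − 0.464/1.26 = 0.6317.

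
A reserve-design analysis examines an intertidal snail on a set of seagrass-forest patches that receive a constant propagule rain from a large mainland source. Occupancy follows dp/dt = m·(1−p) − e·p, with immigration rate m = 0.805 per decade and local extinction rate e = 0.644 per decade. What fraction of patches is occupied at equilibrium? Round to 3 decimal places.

0.556

Setting dp/dt = 0: m − m·p* = e·p*, so m = (m+e)·p*.
p* = m/(m+e) = 0.805/(0.805+0.644) = 0.805/1.4490 = 0.5556.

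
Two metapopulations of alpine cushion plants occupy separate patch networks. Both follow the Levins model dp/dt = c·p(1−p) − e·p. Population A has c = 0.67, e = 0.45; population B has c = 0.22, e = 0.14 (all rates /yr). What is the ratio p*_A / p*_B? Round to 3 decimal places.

A: p*_A = 1 − 0.45/0.67 = 0.3284.
B: p*_B = 1 − 0.14/0.22 = 0.3636.
p*_A / p*_B = 0.3284/0.3636 = 0.9030.

0.903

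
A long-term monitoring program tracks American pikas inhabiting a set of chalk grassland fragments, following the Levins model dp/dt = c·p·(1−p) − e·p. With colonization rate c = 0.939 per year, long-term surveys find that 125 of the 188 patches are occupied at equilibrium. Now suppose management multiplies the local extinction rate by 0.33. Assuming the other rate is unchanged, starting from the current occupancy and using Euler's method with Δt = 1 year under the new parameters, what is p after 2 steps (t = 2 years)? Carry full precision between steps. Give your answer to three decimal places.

Observed p* = 125/188 = 0.66489.
Balance c(1−p*) = e gives e = 0.939×(1 − 0.66489) = 0.31466.
Starting from p₀ = 0.66489; update p ← p + (dp/dt)·Δt with the new parameters.
step 1: Δp = +0.14018, p = 0.80507
step 2: Δp = +0.06376, p = 0.86883

0.869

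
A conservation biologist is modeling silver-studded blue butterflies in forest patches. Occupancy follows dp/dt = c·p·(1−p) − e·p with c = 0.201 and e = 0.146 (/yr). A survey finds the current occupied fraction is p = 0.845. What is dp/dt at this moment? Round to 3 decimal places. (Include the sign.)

Colonization term: c·p·(1−p) = 0.201×0.845×0.1550 = 0.02633.
Extinction term: e·p = 0.12337.
dp/dt = 0.02633 − 0.12337 = -0.09704.

-0.097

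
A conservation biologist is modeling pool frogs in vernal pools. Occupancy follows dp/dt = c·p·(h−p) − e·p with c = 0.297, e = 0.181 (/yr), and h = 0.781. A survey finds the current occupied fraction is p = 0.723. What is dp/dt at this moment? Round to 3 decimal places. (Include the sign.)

Colonization term: c·p·(h−p) = 0.297×0.723×0.0580 = 0.01245.
Extinction term: e·p = 0.13086.
dp/dt = 0.01245 − 0.13086 = -0.11841.

-0.118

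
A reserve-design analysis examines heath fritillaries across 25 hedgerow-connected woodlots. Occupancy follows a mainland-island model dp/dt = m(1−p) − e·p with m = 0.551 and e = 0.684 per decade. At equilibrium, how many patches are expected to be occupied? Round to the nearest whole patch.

p* = m/(m+e) = 0.551/1.2350 = 0.4462.
Expected occupied patches = N × p* = 25 × 0.4462 = 11.15 ≈ 11.

11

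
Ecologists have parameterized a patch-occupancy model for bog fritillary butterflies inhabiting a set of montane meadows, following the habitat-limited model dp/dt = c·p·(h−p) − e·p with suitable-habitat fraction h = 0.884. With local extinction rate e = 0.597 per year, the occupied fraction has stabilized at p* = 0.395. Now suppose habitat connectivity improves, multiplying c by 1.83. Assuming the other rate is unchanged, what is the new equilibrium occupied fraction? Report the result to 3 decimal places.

Balance c(h−p*) = e gives c = e/(0.884 − 0.39500) = 0.597/0.48900 = 1.22086.
New p* = 0.884 − e/c = 0.884 − 0.59700/2.23417 = 0.61679.

0.617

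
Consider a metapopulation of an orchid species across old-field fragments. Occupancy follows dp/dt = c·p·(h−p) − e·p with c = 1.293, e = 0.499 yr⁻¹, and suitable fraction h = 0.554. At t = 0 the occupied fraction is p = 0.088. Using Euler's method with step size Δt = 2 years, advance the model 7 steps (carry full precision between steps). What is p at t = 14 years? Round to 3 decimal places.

Update rule: p ← p + [c·p·(h−p) − e·p]·Δt with Δt = 2.
p: 0.08800 → 0.10622  (Δp = +0.01822)
p: 0.10622 → 0.12321  (Δp = +0.01699)
p: 0.12321 → 0.13751  (Δp = +0.01429)
p: 0.13751 → 0.14838  (Δp = +0.01087)
p: 0.14838 → 0.15594  (Δp = +0.00756)
p: 0.15594 → 0.16083  (Δp = +0.00490)
p: 0.16083 → 0.16384  (Δp = +0.00301)

0.164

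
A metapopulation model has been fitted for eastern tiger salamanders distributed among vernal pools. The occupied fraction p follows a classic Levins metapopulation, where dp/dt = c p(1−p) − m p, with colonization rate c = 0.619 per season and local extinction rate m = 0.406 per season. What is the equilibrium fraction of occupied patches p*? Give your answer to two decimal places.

At equilibrium, colonization balances extinction: c·p*·(1−p*) = m·p*.
So p* = 1 − m/c = 1 − 0.406/0.619 = 1 − 0.6559 = 0.3441.

0.34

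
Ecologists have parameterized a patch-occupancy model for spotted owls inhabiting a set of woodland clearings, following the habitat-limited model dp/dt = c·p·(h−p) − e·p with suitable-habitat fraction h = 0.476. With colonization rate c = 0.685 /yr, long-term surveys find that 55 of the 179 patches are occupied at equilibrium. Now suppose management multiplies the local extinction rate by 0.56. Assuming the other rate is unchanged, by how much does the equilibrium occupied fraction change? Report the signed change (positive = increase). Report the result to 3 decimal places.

0.074

Observed p* = 55/179 = 0.30726.
Balance c(h−p*) = e gives e = 0.685×(0.476 − 0.30726) = 0.11559.
New p* = 0.476 − e/c = 0.476 − 0.06473/0.68500 = 0.38150.
Δp* = 0.38150 − 0.30726 = +0.07424.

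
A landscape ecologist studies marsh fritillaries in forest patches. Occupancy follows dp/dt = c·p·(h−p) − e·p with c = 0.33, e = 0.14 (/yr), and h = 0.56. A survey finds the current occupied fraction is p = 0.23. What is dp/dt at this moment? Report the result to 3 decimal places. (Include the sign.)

Colonization term: c·p·(h−p) = 0.33×0.23×0.3300 = 0.02505.
Extinction term: e·p = 0.03220.
dp/dt = 0.02505 − 0.03220 = -0.00715.

-0.007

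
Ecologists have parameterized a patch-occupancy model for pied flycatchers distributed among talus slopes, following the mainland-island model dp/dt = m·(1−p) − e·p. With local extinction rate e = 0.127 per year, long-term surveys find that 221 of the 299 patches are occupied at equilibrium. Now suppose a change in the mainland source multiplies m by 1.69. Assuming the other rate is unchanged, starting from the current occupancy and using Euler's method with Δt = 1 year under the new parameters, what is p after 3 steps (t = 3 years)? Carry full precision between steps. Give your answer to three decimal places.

Observed p* = 221/299 = 0.73913.
Balance m(1−p*) = e·p* gives m = e·p*/(1−p*) = 0.127×0.73913/0.26087 = 0.35983.
Starting from p₀ = 0.73913; update p ← p + (dp/dt)·Δt with the new parameters.
t = 1: p = 0.73913 + (+0.06477) = 0.80390
t = 2: p = 0.80390 + (+0.01716) = 0.82106
t = 3: p = 0.82106 + (+0.00454) = 0.82560

0.826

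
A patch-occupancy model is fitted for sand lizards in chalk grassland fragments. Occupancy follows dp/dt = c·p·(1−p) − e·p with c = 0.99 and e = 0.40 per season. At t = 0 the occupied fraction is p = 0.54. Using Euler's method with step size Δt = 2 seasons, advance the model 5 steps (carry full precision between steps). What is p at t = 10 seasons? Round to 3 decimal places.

Update rule: p ← p + [c·p·(1−p) − e·p]·Δt with Δt = 2.
t = 2: p = 0.54000 + (+0.05983) = 0.59983
t = 4: p = 0.59983 + (-0.00460) = 0.59523
t = 6: p = 0.59523 + (+0.00086) = 0.59609
t = 8: p = 0.59609 + (-0.00015) = 0.59594
t = 10: p = 0.59594 + (+0.00003) = 0.59596

0.596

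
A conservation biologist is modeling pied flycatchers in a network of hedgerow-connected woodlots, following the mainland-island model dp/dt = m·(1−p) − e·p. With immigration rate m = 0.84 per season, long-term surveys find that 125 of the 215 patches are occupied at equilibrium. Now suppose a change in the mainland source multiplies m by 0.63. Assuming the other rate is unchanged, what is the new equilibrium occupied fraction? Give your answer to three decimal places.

0.467

Observed p* = 125/215 = 0.58140.
Balance m(1−p*) = e·p* gives e = m(1−p*)/p* = 0.84×0.41860/0.58140 = 0.60479.
New p* = m/(m+e) = 0.52920/(0.52920+0.60479) = 0.46667.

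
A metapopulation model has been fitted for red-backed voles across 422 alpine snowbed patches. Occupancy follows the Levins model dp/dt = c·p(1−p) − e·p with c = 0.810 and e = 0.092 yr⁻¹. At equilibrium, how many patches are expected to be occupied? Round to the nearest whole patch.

p* = 1 − e/c = 1 − 0.092/0.810 = 0.8864.
Expected occupied patches = N × p* = 422 × 0.8864 = 374.07 ≈ 374.

374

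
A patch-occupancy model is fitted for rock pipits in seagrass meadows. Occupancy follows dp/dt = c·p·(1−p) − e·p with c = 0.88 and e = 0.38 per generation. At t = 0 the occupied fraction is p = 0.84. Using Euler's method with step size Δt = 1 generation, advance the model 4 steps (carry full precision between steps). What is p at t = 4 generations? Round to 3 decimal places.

0.575

Update rule: p ← p + [c·p·(1−p) − e·p]·Δt with Δt = 1.
  1  |  dp/dt·Δt = -0.200928  |  p_1 = 0.639072
  2  |  dp/dt·Δt = -0.039867  |  p_2 = 0.599205
  3  |  dp/dt·Δt = -0.016358  |  p_3 = 0.582846
  4  |  dp/dt·Δt = -0.007521  |  p_4 = 0.575325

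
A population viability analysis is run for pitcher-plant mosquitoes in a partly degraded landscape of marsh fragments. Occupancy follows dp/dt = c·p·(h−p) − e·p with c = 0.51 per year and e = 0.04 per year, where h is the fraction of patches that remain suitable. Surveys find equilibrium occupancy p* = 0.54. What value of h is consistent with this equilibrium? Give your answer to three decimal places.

At equilibrium c(h−p*) = e, so h = p* + e/c.
h = 0.54 + 0.04/0.51 = 0.54 + 0.0784 = 0.6184.

0.618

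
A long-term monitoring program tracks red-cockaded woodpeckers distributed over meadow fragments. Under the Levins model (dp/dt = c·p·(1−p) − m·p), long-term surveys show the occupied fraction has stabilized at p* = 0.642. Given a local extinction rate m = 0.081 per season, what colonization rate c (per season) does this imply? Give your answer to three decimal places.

0.226

At equilibrium c(1−p*) = m, so c = m/(1−p*).
c = 0.081/(1 − 0.642) = 0.081/0.3580 = 0.2263.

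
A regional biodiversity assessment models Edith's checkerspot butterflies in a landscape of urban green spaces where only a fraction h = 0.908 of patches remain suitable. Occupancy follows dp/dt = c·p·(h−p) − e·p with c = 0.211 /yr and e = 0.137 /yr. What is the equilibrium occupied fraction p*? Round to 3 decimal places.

0.259

Setting dp/dt = 0 and dividing by p* gives c·(h−p*) = e.
So p* = h − e/c = 0.908 − 0.137/0.211 = 0.908 − 0.6493 = 0.2587.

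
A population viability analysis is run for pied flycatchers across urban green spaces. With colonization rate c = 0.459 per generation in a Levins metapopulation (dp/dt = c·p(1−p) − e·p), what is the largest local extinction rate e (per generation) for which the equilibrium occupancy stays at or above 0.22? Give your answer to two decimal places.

0.36

1 − e/c ≥ 0.22 ⇒ e ≤ c(1 − 0.22) = 0.459 × 0.7800.
e_max = 0.3580.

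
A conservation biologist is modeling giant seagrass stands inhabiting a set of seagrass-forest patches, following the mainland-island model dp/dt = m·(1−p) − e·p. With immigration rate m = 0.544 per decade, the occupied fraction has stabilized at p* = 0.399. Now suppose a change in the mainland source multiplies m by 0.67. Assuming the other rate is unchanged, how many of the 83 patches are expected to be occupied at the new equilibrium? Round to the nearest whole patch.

26

Balance m(1−p*) = e·p* gives e = m(1−p*)/p* = 0.544×0.60100/0.39900 = 0.81941.
New p* = m/(m+e) = 0.36448/(0.36448+0.81941) = 0.30787.
Expected occupied = 83 × 0.30787 = 25.55 ≈ 26.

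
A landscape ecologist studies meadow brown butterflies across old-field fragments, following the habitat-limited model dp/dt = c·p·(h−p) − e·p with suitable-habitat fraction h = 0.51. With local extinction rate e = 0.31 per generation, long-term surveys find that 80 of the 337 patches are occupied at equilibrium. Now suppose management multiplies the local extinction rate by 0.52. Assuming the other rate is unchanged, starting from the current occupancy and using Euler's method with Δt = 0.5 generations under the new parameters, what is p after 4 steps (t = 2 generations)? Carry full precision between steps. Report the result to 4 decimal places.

0.2997

Observed p* = 80/337 = 0.23739.
Balance c(h−p*) = e gives c = e/(0.51 − 0.23739) = 0.31/0.27261 = 1.13715.
Starting from p₀ = 0.23739; update p ← p + (dp/dt)·Δt with the new parameters.
t = 0.5: p = 0.23739 + (+0.01766) = 0.25505
t = 1: p = 0.25505 + (+0.01641) = 0.27146
t = 1.5: p = 0.27146 + (+0.01494) = 0.28640
t = 2: p = 0.28640 + (+0.01333) = 0.29973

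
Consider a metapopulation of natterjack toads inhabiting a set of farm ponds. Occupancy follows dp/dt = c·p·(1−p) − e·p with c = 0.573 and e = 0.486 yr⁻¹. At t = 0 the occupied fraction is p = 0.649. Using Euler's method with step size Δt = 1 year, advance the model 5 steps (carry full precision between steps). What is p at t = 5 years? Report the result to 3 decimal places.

Update rule: p ← p + [c·p·(1−p) − e·p]·Δt with Δt = 1.
t = 1: p = 0.64900 + (-0.18489) = 0.46411
t = 2: p = 0.46411 + (-0.08305) = 0.38107
t = 3: p = 0.38107 + (-0.05005) = 0.33101
t = 4: p = 0.33101 + (-0.03399) = 0.29703
t = 5: p = 0.29703 + (-0.02471) = 0.27232

0.272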